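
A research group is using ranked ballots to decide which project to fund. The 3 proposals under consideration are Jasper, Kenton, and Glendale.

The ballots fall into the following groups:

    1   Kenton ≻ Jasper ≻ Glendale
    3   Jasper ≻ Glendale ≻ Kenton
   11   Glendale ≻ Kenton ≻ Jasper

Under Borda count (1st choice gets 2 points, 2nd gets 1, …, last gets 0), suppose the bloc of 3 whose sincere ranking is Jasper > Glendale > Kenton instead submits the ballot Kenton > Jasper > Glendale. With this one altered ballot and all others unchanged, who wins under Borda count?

Borda totals with the altered ballot: Jasper 4, Kenton 19, Glendale 22.
The winner is unchanged: still Glendale.

Glendale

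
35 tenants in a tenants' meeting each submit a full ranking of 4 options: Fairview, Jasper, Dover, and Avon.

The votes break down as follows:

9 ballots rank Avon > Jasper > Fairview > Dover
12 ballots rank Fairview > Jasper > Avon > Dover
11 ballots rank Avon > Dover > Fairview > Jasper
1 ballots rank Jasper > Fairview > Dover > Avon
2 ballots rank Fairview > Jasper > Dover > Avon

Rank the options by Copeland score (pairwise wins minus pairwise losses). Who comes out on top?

Pairwise results:
  Fairview vs Jasper: Fairview wins 25–10.
  Fairview vs Dover: Fairview wins 24–11.
  Fairview vs Avon: Avon wins 20–15.
  Jasper vs Dover: Jasper wins 24–11.
  Jasper vs Avon: Avon wins 20–15.
  Dover vs Avon: Avon wins 32–3.
Copeland scores (wins − losses):
  Fairview: 2 − 1 = 1
  Jasper: 1 − 2 = -1
  Dover: 0 − 3 = -3
  Avon: 3 − 0 = 3
Avon has the best Copeland score.

Avon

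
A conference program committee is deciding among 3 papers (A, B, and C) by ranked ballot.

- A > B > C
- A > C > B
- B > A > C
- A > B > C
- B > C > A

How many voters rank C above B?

Ballots ranking C above B: 1.
Ballots ranking B above C: 4.
So 1 of 5 voters prefer C to B.

1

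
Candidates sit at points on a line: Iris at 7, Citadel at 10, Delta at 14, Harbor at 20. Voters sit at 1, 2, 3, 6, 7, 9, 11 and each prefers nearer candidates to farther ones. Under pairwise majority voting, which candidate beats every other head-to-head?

With single-peaked preferences on a line, the Condorcet winner is the candidate closest to the median voter.
The median voter (position 6) is closest to Iris at 7.
Check: Iris vs Citadel — voters closer to Iris: 5 of 7.

Iris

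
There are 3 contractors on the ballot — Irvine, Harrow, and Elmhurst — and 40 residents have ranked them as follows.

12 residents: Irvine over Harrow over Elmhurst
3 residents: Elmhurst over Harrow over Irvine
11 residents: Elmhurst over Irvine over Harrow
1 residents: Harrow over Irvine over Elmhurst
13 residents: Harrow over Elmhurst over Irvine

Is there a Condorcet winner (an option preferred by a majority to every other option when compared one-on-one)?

No

Head-to-head results (40 voters total):
Irvine vs Harrow: Irvine wins 23–17.
Irvine vs Elmhurst: Elmhurst wins 27–13.
Harrow vs Elmhurst: Harrow wins 26–14.
No candidate beats all others: Irvine beats Harrow beats Elmhurst beats Irvine, a majority cycle.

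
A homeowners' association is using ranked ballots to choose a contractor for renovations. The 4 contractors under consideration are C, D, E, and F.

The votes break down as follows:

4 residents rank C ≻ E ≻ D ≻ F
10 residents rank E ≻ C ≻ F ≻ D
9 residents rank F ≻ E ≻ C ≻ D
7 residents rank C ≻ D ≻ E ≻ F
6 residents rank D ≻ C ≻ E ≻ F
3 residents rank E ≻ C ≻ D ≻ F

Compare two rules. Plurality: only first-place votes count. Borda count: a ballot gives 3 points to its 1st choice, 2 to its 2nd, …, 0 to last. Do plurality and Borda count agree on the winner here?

No

Plurality first-place counts: C 11, D 6, E 13, F 9 → E.
Borda totals: C 80, D 39, E 78, F 37 → C.
The two rules disagree: plurality picks E, Borda picks C.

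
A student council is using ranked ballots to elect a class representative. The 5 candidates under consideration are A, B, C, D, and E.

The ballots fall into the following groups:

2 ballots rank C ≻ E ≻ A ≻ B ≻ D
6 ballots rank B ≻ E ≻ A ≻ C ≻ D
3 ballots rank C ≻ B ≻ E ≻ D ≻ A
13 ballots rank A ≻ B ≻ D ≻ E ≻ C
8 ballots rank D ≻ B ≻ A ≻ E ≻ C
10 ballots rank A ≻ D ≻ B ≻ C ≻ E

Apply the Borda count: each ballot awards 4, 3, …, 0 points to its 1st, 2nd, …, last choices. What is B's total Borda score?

118

Borda scores:
  A: 2·2 + 6·2 + 3·0 + 13·4 + 8·2 + 10·4 = 124
  B: 2·1 + 6·4 + 3·3 + 13·3 + 8·3 + 10·2 = 118
  C: 2·4 + 6·1 + 3·4 + 13·0 + 8·0 + 10·1 = 36
  D: 2·0 + 6·0 + 3·1 + 13·2 + 8·4 + 10·3 = 91
  E: 2·3 + 6·3 + 3·2 + 13·1 + 8·1 + 10·0 = 51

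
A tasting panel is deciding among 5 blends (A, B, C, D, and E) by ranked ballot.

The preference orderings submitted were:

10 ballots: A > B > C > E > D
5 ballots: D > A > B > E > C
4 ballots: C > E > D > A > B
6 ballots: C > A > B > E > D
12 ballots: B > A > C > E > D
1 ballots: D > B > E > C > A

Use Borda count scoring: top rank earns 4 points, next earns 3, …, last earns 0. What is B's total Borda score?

103

Borda scores:
  A: 10·4 + 5·3 + 4·1 + 6·3 + 12·3 + 0 = 113
  B: 10·3 + 5·2 + 4·0 + 6·2 + 12·4 + 3 = 103
  C: 10·2 + 5·0 + 4·4 + 6·4 + 12·2 + 1 = 85
  D: 10·0 + 5·4 + 4·2 + 6·0 + 12·0 + 4 = 32
  E: 10·1 + 5·1 + 4·3 + 6·1 + 12·1 + 2 = 47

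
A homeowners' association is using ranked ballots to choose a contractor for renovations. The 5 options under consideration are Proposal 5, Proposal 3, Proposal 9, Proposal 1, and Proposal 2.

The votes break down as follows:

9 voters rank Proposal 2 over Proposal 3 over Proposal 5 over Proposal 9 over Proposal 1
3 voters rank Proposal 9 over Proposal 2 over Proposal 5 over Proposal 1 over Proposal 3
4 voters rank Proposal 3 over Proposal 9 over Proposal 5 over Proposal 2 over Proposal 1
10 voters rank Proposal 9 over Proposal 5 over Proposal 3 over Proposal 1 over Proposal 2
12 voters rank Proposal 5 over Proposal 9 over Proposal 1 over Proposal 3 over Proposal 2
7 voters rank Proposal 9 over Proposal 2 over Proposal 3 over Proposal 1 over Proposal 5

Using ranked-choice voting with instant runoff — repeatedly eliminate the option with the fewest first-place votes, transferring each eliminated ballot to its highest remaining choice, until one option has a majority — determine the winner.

Round 1: Proposal 9 20, Proposal 5 12, Proposal 2 9, Proposal 3 4, Proposal 1 0. Proposal 1 has the fewest and is eliminated.
Round 2: Proposal 9 20, Proposal 5 12, Proposal 2 9, Proposal 3 4. Proposal 3 has the fewest and is eliminated.
Round 3: Proposal 9 24, Proposal 5 12, Proposal 2 9. Proposal 9 has a majority.

Proposal 9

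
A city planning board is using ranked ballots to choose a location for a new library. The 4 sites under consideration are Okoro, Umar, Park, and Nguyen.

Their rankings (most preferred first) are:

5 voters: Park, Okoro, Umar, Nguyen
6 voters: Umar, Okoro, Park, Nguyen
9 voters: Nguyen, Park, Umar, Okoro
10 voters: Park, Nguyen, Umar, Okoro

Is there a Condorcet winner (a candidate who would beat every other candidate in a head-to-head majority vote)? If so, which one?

Park

Head-to-head results (30 voters total):
Okoro vs Umar: Umar wins 25–5.
Okoro vs Park: Park wins 24–6.
Okoro vs Nguyen: Nguyen wins 19–11.
Umar vs Park: Park wins 24–6.
Umar vs Nguyen: Nguyen wins 19–11.
Park vs Nguyen: Park wins 21–9.
Park beats each rival — Okoro (24–6), Umar (24–6), Nguyen (21–9) — so Park is the Condorcet winner.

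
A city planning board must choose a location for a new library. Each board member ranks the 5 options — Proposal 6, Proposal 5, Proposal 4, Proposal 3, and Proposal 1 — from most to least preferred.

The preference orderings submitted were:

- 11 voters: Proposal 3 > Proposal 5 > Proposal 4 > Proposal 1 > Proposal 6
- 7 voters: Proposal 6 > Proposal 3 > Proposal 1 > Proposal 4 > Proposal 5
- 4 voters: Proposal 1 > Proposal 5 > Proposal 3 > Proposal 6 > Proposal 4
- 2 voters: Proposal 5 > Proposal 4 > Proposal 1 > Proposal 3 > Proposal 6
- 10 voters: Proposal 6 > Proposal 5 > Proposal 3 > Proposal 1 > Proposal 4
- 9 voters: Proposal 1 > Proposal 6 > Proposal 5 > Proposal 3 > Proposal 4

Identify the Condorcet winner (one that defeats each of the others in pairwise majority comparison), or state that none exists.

None — there is no Condorcet winner

Head-to-head results (43 voters total):
Proposal 6 vs Proposal 5: Proposal 6 wins 26–17.
Proposal 6 vs Proposal 4: Proposal 6 wins 30–13.
Proposal 6 vs Proposal 3: Proposal 6 wins 26–17.
Proposal 6 vs Proposal 1: Proposal 1 wins 26–17.
Proposal 5 vs Proposal 4: Proposal 5 wins 36–7.
Proposal 5 vs Proposal 3: Proposal 5 wins 25–18.
Proposal 5 vs Proposal 1: Proposal 5 wins 23–20.
Proposal 4 vs Proposal 3: Proposal 3 wins 41–2.
Proposal 4 vs Proposal 1: Proposal 1 wins 30–13.
Proposal 3 vs Proposal 1: Proposal 3 wins 28–15.
No candidate beats all others: Proposal 6 beats Proposal 5 beats Proposal 1 beats Proposal 6, a majority cycle.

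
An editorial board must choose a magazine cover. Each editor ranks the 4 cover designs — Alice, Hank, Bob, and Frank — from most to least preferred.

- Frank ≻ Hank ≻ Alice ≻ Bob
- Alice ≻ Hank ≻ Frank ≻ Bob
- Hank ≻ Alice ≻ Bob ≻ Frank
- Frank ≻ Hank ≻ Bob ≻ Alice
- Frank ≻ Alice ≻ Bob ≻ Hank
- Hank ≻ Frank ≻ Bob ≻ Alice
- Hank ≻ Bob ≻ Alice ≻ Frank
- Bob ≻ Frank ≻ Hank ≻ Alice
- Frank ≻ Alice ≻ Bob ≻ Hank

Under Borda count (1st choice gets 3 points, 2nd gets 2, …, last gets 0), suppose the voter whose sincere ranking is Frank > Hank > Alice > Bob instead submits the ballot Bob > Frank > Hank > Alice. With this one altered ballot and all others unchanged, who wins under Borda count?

Borda totals with the altered ballot: Alice 10, Hank 15, Bob 13, Frank 16.
The winner is unchanged: still Frank.

Frank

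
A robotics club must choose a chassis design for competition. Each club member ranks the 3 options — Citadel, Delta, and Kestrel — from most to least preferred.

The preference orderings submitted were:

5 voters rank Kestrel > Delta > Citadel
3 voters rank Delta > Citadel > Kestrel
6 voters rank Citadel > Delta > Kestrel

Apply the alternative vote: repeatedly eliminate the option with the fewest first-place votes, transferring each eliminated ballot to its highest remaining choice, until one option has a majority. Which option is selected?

Round 1: Citadel 6, Kestrel 5, Delta 3. Delta has the fewest and is eliminated.
Round 2: Citadel 9, Kestrel 5. Citadel has a majority.

Citadel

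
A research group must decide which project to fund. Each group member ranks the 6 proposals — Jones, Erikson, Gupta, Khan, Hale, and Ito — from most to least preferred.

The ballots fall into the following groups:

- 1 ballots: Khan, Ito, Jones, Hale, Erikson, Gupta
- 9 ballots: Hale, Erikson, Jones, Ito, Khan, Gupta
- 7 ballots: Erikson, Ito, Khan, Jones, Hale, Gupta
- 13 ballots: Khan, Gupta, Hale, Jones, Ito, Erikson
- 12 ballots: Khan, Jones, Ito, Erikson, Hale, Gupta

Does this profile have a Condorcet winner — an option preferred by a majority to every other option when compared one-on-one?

Yes

Head-to-head results (42 voters total):
Jones vs Erikson: Jones wins 26–16.
Jones vs Gupta: Jones wins 29–13.
Jones vs Khan: Khan wins 33–9.
Jones vs Hale: Hale wins 22–20.
Jones vs Ito: Jones wins 34–8.
Erikson vs Gupta: Erikson wins 29–13.
Erikson vs Khan: Khan wins 26–16.
Erikson vs Hale: Hale wins 23–19.
Erikson vs Ito: Ito wins 26–16.
Gupta vs Khan: Khan wins 42–0.
Gupta vs Hale: Hale wins 29–13.
Gupta vs Ito: Ito wins 29–13.
Khan vs Hale: Khan wins 33–9.
Khan vs Ito: Khan wins 26–16.
Hale vs Ito: Hale wins 22–20.
Khan beats each rival — Jones (33–9), Erikson (26–16), Gupta (42–0), Hale (33–9), Ito (26–16) — so Khan is the Condorcet winner.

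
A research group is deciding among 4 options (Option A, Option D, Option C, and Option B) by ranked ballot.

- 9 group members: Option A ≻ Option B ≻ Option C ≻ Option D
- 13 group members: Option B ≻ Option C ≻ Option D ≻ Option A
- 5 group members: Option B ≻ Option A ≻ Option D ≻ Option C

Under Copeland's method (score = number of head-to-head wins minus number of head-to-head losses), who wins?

Option B

Pairwise results:
  Option A vs Option D: Option A wins 14–13.
  Option A vs Option C: Option A wins 14–13.
  Option A vs Option B: Option B wins 18–9.
  Option D vs Option C: Option C wins 22–5.
  Option D vs Option B: Option B wins 27–0.
  Option C vs Option B: Option B wins 27–0.
Copeland scores (wins − losses):
  Option A: 2 − 1 = 1
  Option D: 0 − 3 = -3
  Option C: 1 − 2 = -1
  Option B: 3 − 0 = 3
Option B has the best Copeland score.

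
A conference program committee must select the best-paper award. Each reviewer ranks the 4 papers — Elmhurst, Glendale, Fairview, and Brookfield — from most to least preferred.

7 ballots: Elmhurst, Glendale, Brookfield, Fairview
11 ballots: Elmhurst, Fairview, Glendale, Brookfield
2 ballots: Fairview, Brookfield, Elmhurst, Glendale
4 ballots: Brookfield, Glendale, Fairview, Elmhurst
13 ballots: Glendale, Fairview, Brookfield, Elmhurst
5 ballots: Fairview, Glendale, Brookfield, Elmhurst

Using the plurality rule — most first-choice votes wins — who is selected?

First-place vote totals:
  Elmhurst: 18
  Glendale: 13
  Fairview: 7
  Brookfield: 4
Elmhurst has the most first-place votes.

Elmhurst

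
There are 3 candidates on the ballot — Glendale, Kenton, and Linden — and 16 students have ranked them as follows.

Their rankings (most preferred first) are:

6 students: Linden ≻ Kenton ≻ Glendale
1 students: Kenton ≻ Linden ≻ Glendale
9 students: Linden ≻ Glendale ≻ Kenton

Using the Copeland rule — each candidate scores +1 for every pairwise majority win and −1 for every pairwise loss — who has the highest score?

Linden

Pairwise results:
  Glendale vs Kenton: Glendale wins 9–7.
  Glendale vs Linden: Linden wins 16–0.
  Kenton vs Linden: Linden wins 15–1.
Copeland scores (wins − losses):
  Glendale: 1 − 1 = 0
  Kenton: 0 − 2 = -2
  Linden: 2 − 0 = 2
Linden has the best Copeland score.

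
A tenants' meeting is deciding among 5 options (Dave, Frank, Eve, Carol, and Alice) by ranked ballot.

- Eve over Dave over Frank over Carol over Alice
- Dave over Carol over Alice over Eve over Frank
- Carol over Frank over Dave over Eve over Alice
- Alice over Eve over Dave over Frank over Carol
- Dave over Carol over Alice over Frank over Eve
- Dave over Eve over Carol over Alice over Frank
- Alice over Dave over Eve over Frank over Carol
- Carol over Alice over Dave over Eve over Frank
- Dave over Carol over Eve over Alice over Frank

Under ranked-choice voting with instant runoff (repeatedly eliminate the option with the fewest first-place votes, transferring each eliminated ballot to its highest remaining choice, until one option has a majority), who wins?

Round 1: Dave 4, Carol 2, Alice 2, Eve 1, Frank 0. Frank has the fewest and is eliminated.
Round 2: Dave 4, Carol 2, Alice 2, Eve 1. Eve has the fewest and is eliminated.
Round 3: Dave 5, Carol 2, Alice 2. Dave has a majority.

Dave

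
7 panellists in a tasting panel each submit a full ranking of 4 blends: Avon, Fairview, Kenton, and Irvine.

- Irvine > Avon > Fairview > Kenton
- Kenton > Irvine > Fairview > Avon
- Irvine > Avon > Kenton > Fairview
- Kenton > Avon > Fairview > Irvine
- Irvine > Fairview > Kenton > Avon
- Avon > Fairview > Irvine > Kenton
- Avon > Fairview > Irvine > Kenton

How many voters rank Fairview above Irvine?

3

Ballots ranking Fairview above Irvine: 3.
Ballots ranking Irvine above Fairview: 4.
So 3 of 7 voters prefer Fairview to Irvine.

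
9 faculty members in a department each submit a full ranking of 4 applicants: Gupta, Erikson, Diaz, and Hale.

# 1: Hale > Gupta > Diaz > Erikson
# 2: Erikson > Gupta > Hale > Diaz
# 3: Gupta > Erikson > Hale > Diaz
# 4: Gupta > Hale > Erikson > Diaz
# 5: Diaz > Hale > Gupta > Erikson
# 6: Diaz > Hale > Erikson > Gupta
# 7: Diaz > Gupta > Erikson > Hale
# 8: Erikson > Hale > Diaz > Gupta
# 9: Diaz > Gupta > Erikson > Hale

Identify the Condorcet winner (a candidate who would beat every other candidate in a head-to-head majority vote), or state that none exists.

None — there is no Condorcet winner

Head-to-head results (9 voters total):
Gupta vs Erikson: Gupta wins 6–3.
Gupta vs Diaz: Diaz wins 5–4.
Gupta vs Hale: Gupta wins 5–4.
Erikson vs Diaz: Diaz wins 5–4.
Erikson vs Hale: Erikson wins 5–4.
Diaz vs Hale: Hale wins 5–4.
No candidate beats all others: Gupta beats Hale beats Diaz beats Gupta, a majority cycle.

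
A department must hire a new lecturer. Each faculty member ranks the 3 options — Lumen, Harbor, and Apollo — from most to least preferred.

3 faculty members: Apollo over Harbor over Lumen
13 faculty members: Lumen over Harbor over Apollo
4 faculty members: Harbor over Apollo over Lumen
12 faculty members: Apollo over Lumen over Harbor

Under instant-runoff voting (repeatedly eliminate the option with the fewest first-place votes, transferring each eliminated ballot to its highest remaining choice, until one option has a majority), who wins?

Apollo

Round 1: Apollo 15, Lumen 13, Harbor 4. Harbor has the fewest and is eliminated.
Round 2: Apollo 19, Lumen 13. Apollo has a majority.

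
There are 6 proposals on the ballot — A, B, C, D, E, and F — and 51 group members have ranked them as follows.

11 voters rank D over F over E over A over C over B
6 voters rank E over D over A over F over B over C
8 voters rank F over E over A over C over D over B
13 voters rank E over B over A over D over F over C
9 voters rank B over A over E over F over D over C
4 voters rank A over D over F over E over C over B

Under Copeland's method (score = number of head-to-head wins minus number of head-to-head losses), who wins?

Pairwise results:
  A vs B: A wins 29–22.
  A vs C: A wins 51–0.
  A vs D: A wins 34–17.
  A vs E: E wins 38–13.
  A vs F: A wins 32–19.
  B vs C: B wins 28–23.
  B vs D: D wins 29–22.
  B vs E: E wins 42–9.
  B vs F: F wins 29–22.
  C vs D: D wins 43–8.
  C vs E: E wins 51–0.
  C vs F: F wins 51–0.
  D vs E: E wins 36–15.
  D vs F: D wins 34–17.
  E vs F: E wins 28–23.
Copeland scores (wins − losses):
  A: 4 − 1 = 3
  B: 1 − 4 = -3
  C: 0 − 5 = -5
  D: 3 − 2 = 1
  E: 5 − 0 = 5
  F: 2 − 3 = -1
E has the best Copeland score.

E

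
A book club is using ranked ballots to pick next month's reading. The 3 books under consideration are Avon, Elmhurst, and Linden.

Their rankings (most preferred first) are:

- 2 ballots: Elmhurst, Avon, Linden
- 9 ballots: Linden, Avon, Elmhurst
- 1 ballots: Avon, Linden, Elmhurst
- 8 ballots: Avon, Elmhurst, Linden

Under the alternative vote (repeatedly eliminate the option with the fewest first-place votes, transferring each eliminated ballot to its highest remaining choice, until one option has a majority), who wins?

Avon

Round 1: Avon 9, Linden 9, Elmhurst 2. Elmhurst has the fewest and is eliminated.
Round 2: Avon 11, Linden 9. Avon has a majority.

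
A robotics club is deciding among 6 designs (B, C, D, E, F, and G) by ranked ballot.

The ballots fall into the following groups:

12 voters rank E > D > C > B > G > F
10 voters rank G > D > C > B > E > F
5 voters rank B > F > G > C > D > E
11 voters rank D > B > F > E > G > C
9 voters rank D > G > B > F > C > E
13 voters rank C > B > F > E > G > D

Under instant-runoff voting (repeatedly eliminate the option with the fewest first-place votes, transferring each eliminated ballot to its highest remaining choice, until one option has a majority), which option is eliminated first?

F

Round 1: D 20, C 13, E 12, G 10, B 5, F 0. F has the fewest and is eliminated.
Round 2: D 20, C 13, E 12, G 10, B 5. B has the fewest and is eliminated.
Round 3: D 20, G 15, C 13, E 12. E has the fewest and is eliminated.
Round 4: D 32, G 15, C 13. D has a majority.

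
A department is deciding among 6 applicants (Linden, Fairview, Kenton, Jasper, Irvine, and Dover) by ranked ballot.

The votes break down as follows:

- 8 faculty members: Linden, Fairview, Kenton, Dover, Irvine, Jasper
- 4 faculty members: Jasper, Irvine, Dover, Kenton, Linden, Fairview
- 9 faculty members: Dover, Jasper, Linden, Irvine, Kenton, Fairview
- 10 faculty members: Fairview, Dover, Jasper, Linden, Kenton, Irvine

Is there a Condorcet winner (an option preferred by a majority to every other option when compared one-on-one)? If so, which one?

There is no Condorcet winner

Head-to-head results (31 voters total):
Linden vs Fairview: Linden wins 21–10.
Linden vs Kenton: Linden wins 27–4.
Linden vs Jasper: Jasper wins 23–8.
Linden vs Irvine: Linden wins 27–4.
Linden vs Dover: Dover wins 23–8.
Fairview vs Kenton: Fairview wins 18–13.
Fairview vs Jasper: Fairview wins 18–13.
Fairview vs Irvine: Fairview wins 18–13.
Fairview vs Dover: Fairview wins 18–13.
Kenton vs Jasper: Jasper wins 23–8.
Kenton vs Irvine: Kenton wins 18–13.
Kenton vs Dover: Dover wins 23–8.
Jasper vs Irvine: Jasper wins 23–8.
Jasper vs Dover: Dover wins 27–4.
Irvine vs Dover: Dover wins 27–4.
No candidate beats all others: Linden beats Fairview beats Jasper beats Linden, a majority cycle.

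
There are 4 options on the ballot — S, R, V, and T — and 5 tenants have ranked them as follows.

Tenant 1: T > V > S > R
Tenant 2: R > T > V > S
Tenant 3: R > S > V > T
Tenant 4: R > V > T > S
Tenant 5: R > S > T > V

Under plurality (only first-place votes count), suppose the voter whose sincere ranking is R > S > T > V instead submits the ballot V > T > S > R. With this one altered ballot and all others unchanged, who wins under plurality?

R

First-place totals with the altered ballot: S 0, R 3, V 1, T 1.
The winner is unchanged: still R.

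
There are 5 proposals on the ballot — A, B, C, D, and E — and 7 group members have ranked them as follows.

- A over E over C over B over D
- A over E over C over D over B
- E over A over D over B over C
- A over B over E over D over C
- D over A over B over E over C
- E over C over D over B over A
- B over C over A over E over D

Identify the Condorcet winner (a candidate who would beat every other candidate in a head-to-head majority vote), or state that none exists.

A

Head-to-head results (7 voters total):
A vs B: A wins 5–2.
A vs C: A wins 5–2.
A vs D: A wins 5–2.
A vs E: A wins 5–2.
B vs C: B wins 4–3.
B vs D: D wins 4–3.
B vs E: E wins 4–3.
C vs D: C wins 4–3.
C vs E: E wins 6–1.
D vs E: E wins 6–1.
A beats each rival — B (5–2), C (5–2), D (5–2), E (5–2) — so A is the Condorcet winner.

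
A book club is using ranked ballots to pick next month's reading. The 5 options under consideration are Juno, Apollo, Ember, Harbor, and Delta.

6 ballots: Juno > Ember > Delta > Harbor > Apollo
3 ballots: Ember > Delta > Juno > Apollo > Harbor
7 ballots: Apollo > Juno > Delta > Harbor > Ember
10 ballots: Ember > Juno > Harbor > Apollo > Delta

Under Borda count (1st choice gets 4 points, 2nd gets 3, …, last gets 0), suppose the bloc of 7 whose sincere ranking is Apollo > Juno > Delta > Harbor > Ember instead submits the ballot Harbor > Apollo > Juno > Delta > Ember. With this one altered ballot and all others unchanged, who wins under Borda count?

Borda totals with the altered ballot: Juno 74, Apollo 34, Ember 70, Harbor 54, Delta 28.
The winner is unchanged: still Juno.

Juno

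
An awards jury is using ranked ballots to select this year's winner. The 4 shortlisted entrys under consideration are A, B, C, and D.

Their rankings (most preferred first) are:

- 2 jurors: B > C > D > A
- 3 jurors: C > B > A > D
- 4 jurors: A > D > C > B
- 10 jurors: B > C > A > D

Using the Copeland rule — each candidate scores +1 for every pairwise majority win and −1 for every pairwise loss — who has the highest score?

B

Pairwise results:
  A vs B: B wins 15–4.
  A vs C: C wins 15–4.
  A vs D: A wins 17–2.
  B vs C: B wins 12–7.
  B vs D: B wins 15–4.
  C vs D: C wins 15–4.
Copeland scores (wins − losses):
  A: 1 − 2 = -1
  B: 3 − 0 = 3
  C: 2 − 1 = 1
  D: 0 − 3 = -3
B has the best Copeland score.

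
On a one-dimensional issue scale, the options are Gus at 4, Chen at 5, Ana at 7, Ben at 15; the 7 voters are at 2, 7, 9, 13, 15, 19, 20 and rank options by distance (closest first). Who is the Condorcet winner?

With single-peaked preferences on a line, the Condorcet winner is the candidate closest to the median voter.
The median voter (position 13) is closest to Ben at 15.
Check: Ben vs Chen — voters closer to Ben: 4 of 7.

Ben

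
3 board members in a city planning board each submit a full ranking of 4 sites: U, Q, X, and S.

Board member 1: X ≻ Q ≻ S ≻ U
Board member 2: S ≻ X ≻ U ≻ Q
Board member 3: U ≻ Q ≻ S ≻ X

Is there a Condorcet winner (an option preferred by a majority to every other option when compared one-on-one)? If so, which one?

Head-to-head results (3 voters total):
U vs Q: U wins 2–1.
U vs X: X wins 2–1.
U vs S: S wins 2–1.
Q vs X: X wins 2–1.
Q vs S: Q wins 2–1.
X vs S: S wins 2–1.
No candidate beats all others: U beats Q beats S beats U, a majority cycle.

There is no Condorcet winner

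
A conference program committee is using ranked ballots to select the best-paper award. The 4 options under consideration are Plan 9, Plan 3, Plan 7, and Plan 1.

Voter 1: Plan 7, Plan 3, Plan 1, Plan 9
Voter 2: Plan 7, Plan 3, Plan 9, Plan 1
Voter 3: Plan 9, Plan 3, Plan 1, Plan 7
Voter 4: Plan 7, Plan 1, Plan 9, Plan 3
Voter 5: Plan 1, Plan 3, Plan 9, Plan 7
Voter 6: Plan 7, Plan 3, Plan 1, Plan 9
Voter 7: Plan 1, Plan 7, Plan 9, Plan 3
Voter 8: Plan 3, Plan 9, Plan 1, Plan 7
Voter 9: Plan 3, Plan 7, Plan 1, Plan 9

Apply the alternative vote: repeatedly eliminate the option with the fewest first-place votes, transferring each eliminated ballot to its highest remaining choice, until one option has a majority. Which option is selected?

Plan 7

Round 1: Plan 7 4, Plan 3 2, Plan 1 2, Plan 9 1. Plan 9 has the fewest and is eliminated.
Round 2: Plan 7 4, Plan 3 3, Plan 1 2. Plan 1 has the fewest and is eliminated.
Round 3: Plan 7 5, Plan 3 4. Plan 7 has a majority.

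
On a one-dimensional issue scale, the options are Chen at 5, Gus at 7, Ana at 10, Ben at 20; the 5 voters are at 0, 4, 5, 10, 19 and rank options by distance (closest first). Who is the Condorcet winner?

With single-peaked preferences on a line, the Condorcet winner is the candidate closest to the median voter.
The median voter (position 5) is closest to Chen at 5.
Check: Chen vs Gus — voters closer to Chen: 3 of 5.

Chen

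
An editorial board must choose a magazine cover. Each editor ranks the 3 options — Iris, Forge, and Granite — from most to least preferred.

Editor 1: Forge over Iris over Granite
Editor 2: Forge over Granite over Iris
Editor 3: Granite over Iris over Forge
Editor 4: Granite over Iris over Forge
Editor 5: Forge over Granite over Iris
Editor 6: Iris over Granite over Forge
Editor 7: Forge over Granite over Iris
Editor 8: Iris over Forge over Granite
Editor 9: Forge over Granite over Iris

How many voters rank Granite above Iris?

Ballots ranking Granite above Iris: 6.
Ballots ranking Iris above Granite: 3.
So 6 of 9 voters prefer Granite to Iris.

6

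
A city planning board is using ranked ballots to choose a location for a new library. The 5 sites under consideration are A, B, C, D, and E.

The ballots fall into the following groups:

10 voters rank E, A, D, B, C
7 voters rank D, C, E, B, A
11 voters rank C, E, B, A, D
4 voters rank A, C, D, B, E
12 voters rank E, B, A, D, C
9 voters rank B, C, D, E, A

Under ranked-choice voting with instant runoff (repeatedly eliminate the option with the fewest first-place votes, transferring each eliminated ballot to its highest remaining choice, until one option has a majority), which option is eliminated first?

A

Round 1: E 22, C 11, B 9, D 7, A 4. A has the fewest and is eliminated.
Round 2: E 22, C 15, B 9, D 7. D has the fewest and is eliminated.
Round 3: C 22, E 22, B 9. B has the fewest and is eliminated.
Round 4: C 31, E 22. C has a majority.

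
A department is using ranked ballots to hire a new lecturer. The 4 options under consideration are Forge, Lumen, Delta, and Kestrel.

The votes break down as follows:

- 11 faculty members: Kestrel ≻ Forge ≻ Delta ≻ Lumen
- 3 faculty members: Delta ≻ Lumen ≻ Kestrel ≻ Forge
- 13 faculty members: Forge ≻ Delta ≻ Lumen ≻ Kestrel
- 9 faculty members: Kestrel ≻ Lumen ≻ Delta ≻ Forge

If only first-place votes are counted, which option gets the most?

Kestrel

First-place vote totals:
  Forge: 13
  Lumen: 0
  Delta: 3
  Kestrel: 20
Kestrel has the most first-place votes.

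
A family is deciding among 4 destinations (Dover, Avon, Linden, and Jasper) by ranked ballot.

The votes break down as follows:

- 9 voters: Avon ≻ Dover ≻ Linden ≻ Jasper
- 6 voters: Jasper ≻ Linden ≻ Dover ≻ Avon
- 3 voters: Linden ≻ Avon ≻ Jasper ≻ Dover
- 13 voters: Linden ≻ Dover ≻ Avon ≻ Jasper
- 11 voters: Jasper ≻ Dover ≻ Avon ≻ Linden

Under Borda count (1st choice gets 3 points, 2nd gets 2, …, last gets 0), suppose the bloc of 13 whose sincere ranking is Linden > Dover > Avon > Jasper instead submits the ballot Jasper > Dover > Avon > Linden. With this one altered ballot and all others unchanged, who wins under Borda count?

Borda totals with the altered ballot: Dover 72, Avon 57, Linden 30, Jasper 93.
The switch changes the winner from Dover to Jasper.

Jasper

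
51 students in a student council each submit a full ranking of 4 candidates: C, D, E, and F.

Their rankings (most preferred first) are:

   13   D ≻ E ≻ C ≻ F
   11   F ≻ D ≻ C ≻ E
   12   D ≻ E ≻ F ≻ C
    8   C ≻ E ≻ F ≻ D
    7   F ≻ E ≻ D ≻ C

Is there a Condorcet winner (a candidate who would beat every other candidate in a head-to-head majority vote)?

Head-to-head results (51 voters total):
C vs D: D wins 43–8.
C vs E: E wins 32–19.
C vs F: F wins 30–21.
D vs E: D wins 36–15.
D vs F: F wins 26–25.
E vs F: E wins 33–18.
No candidate beats all others: D beats E beats F beats D, a majority cycle.

No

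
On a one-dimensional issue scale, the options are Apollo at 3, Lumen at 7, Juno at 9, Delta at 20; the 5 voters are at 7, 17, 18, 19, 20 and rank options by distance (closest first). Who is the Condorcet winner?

With single-peaked preferences on a line, the Condorcet winner is the candidate closest to the median voter.
The median voter (position 18) is closest to Delta at 20.
Check: Delta vs Apollo — voters closer to Delta: 4 of 5.

Delta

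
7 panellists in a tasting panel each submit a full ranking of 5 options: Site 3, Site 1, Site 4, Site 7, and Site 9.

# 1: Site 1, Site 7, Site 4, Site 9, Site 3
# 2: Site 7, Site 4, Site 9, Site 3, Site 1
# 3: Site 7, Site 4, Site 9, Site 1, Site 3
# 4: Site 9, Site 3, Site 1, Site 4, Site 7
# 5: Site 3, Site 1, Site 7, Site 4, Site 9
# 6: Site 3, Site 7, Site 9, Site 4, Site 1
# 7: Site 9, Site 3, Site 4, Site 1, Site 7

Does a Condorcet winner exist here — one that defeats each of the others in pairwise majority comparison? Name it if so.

Head-to-head results (7 voters total):
Site 3 vs Site 1: Site 3 wins 5–2.
Site 3 vs Site 4: Site 3 wins 4–3.
Site 3 vs Site 7: Site 3 wins 4–3.
Site 3 vs Site 9: Site 9 wins 5–2.
Site 1 vs Site 4: Site 4 wins 4–3.
Site 1 vs Site 7: Site 1 wins 4–3.
Site 1 vs Site 9: Site 9 wins 5–2.
Site 4 vs Site 7: Site 7 wins 5–2.
Site 4 vs Site 9: Site 4 wins 4–3.
Site 7 vs Site 9: Site 7 wins 5–2.
No candidate beats all others: Site 3 beats Site 4 beats Site 9 beats Site 3, a majority cycle.

There is no Condorcet winner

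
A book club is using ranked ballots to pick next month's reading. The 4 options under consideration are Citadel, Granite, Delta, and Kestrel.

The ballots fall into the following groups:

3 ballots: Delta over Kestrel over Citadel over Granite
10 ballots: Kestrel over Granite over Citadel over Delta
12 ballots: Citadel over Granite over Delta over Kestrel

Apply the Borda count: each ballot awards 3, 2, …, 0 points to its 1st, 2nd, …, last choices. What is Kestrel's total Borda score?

36

Borda scores:
  Citadel: 3·1 + 10·1 + 12·3 = 49
  Granite: 3·0 + 10·2 + 12·2 = 44
  Delta: 3·3 + 10·0 + 12·1 = 21
  Kestrel: 3·2 + 10·3 + 12·0 = 36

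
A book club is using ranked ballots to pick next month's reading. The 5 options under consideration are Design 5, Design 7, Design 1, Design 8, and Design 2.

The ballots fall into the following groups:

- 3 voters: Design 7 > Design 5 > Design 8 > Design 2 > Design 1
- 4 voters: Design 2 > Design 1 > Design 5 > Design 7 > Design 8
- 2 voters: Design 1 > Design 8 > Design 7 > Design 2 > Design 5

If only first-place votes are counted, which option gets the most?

First-place vote totals:
  Design 5: 0
  Design 7: 3
  Design 1: 2
  Design 8: 0
  Design 2: 4
Design 2 has the most first-place votes.

Design 2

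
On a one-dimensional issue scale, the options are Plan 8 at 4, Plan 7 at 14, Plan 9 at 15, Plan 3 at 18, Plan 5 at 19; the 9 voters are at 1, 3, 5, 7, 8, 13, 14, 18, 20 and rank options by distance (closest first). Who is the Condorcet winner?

Plan 8

With single-peaked preferences on a line, the Condorcet winner is the candidate closest to the median voter.
The median voter (position 8) is closest to Plan 8 at 4.
Check: Plan 8 vs Plan 9 — voters closer to Plan 8: 5 of 9.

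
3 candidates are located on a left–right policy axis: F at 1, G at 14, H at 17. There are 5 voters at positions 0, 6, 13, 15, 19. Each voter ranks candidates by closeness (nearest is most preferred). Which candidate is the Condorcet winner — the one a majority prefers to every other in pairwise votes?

G

With single-peaked preferences on a line, the Condorcet winner is the candidate closest to the median voter.
The median voter (position 13) is closest to G at 14.
Check: G vs H — voters closer to G: 4 of 5.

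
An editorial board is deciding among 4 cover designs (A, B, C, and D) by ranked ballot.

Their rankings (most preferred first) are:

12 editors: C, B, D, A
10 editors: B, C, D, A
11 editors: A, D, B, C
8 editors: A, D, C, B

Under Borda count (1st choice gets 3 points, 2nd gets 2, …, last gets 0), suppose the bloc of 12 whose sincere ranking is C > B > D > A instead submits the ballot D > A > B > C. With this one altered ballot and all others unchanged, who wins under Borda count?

Borda totals with the altered ballot: A 81, B 53, C 28, D 84.
The switch changes the winner from B to D.

D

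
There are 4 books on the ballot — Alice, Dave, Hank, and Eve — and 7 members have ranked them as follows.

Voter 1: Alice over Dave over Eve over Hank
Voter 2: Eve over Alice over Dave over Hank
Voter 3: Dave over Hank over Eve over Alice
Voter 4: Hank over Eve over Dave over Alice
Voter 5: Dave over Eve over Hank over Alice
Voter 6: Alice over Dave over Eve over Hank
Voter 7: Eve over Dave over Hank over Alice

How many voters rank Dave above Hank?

Ballots ranking Dave above Hank: 6.
Ballots ranking Hank above Dave: 1.
So 6 of 7 voters prefer Dave to Hank.

6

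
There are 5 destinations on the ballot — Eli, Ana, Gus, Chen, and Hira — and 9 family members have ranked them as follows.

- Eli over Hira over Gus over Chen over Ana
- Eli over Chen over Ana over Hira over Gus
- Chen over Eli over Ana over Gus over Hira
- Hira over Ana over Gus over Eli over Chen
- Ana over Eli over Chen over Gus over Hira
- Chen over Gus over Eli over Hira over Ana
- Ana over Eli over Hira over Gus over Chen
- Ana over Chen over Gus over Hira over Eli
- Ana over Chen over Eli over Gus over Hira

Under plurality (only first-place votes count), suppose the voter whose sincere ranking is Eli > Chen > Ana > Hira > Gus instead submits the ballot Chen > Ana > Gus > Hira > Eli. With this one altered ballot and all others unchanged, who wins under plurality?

Ana

First-place totals with the altered ballot: Eli 1, Ana 4, Gus 0, Chen 3, Hira 1.
The winner is unchanged: still Ana.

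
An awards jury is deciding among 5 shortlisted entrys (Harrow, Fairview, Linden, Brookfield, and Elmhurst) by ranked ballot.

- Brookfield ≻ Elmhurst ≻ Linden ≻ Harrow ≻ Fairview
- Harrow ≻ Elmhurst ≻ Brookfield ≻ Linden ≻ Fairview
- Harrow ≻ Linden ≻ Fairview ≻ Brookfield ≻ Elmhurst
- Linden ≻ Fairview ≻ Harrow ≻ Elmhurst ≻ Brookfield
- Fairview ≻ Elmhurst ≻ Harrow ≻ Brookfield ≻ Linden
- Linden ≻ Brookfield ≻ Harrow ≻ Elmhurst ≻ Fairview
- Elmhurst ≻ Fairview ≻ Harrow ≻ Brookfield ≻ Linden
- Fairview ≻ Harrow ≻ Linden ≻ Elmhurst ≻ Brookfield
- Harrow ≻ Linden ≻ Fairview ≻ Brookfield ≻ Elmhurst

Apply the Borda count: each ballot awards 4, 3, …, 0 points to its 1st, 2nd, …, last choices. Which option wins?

Borda scores:
  Harrow: 1 + 4 + 4 + 2 + 2 + 2 + 2 + 3 + 4 = 24
  Fairview: 0 + 0 + 2 + 3 + 4 + 0 + 3 + 4 + 2 = 18
  Linden: 2 + 1 + 3 + 4 + 0 + 4 + 0 + 2 + 3 = 19
  Brookfield: 4 + 2 + 1 + 0 + 1 + 3 + 1 + 0 + 1 = 13
  Elmhurst: 3 + 3 + 0 + 1 + 3 + 1 + 4 + 1 + 0 = 16
Harrow has the highest total.

Harrow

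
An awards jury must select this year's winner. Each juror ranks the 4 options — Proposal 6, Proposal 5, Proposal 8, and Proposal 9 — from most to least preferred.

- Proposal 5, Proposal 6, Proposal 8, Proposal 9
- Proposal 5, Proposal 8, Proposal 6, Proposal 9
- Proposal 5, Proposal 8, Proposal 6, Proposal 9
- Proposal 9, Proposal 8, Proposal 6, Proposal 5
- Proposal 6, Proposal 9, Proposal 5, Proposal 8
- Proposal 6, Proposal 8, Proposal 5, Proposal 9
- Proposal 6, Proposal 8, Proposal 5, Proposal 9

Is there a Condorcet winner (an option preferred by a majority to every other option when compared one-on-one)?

Head-to-head results (7 voters total):
Proposal 6 vs Proposal 5: Proposal 6 wins 4–3.
Proposal 6 vs Proposal 8: Proposal 6 wins 4–3.
Proposal 6 vs Proposal 9: Proposal 6 wins 6–1.
Proposal 5 vs Proposal 8: Proposal 5 wins 4–3.
Proposal 5 vs Proposal 9: Proposal 5 wins 5–2.
Proposal 8 vs Proposal 9: Proposal 8 wins 5–2.
Proposal 6 beats each rival — Proposal 5 (4–3), Proposal 8 (4–3), Proposal 9 (6–1) — so Proposal 6 is the Condorcet winner.

Yes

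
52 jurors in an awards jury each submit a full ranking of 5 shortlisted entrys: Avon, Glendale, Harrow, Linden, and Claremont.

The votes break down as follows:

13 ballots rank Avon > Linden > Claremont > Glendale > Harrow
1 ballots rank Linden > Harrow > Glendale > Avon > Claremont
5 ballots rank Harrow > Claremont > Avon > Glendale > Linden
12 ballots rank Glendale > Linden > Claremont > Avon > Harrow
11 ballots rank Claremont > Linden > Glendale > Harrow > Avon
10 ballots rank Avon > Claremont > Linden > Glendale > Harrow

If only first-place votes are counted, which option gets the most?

Avon

First-place vote totals:
  Avon: 23
  Glendale: 12
  Harrow: 5
  Linden: 1
  Claremont: 11
Avon has the most first-place votes.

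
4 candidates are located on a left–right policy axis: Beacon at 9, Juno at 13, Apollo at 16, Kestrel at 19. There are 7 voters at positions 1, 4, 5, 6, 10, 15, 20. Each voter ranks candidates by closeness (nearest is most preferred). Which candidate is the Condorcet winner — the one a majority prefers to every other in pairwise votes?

Beacon

With single-peaked preferences on a line, the Condorcet winner is the candidate closest to the median voter.
The median voter (position 6) is closest to Beacon at 9.
Check: Beacon vs Juno — voters closer to Beacon: 5 of 7.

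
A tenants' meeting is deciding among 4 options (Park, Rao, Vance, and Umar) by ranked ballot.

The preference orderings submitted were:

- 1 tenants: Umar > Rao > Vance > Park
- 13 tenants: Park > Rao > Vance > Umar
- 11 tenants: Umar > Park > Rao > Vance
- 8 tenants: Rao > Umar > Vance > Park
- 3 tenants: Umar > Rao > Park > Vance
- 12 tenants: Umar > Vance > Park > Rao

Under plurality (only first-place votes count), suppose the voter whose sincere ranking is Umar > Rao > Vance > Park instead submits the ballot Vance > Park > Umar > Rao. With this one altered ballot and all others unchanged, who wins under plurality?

First-place totals with the altered ballot: Park 13, Rao 8, Vance 1, Umar 26.
The winner is unchanged: still Umar.

Umar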